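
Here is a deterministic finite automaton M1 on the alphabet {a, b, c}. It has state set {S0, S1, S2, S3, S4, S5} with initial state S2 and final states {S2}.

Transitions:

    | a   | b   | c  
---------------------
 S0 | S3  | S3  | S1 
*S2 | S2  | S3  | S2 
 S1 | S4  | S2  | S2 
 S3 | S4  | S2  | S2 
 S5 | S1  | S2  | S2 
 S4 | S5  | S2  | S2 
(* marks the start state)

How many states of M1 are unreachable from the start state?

1

Starting at S2 and following transitions, the reachable set is {S1, S2, S3, S4, S5}. That leaves S0 unreachable — 1 in total.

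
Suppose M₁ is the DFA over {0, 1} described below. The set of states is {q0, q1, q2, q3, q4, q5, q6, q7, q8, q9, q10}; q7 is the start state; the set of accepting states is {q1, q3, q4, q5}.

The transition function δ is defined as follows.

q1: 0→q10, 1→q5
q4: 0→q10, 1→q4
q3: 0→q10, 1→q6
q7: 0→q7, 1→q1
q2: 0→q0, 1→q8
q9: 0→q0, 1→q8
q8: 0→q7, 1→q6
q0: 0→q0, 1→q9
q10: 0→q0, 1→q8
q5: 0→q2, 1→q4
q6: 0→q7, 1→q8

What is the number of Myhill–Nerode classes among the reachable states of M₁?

5

Reachable states from the start: {q0,q1,q2,q4,q5,q6,q7,q8,q9,q10}. Unreachable: {q3} — drop them.
Initial partition by acceptance: {q1,q4,q5} | {q0,q2,q6,q7,q8,q9,q10}.
On input 1, block {q0,q2,q6,q7,q8,q9,q10} splits into {q0,q2,q6,q8,q9,q10} and {q7}.
Refine {q0,q2,q6,q8,q9,q10} on symbol 0: members go to different blocks, giving {q0,q2,q9,q10} and {q6,q8}.
Refine {q0,q2,q9,q10} on symbol 1: members go to different blocks, giving {q2,q9,q10} and {q0}.
No further refinement is possible. Final partition (5 blocks): {q1,q4,q5} | {q2,q9,q10} | {q7} | {q6,q8} | {q0}.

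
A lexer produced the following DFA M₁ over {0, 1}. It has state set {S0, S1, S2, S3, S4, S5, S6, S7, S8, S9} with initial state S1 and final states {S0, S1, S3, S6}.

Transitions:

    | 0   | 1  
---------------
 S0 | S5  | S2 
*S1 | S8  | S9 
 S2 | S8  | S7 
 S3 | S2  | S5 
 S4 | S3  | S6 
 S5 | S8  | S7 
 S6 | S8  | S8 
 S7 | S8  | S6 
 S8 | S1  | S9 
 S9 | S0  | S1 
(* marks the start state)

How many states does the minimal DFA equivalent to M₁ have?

7

States {S3,S4} cannot be reached from the start state, so discard them.
P0 = {S0,S1,S6} | {S2,S5,S7,S8,S9}.
On input 0, block {S2,S5,S7,S8,S9} splits into {S2,S5,S7} and {S8,S9}.
Refine {S0,S1,S6} on symbol 0: members go to different blocks, giving {S1,S6} and {S0}.
Refine {S2,S5,S7} on symbol 1: members go to different blocks, giving {S2,S5} and {S7}.
On input 0, block {S8,S9} splits into {S8} and {S9}.
On input 1, block {S1,S6} splits into {S1} and {S6}.
No further refinement is possible. Final partition (7 blocks): {S1} | {S2,S5} | {S8} | {S0} | {S7} | {S9} | {S6}.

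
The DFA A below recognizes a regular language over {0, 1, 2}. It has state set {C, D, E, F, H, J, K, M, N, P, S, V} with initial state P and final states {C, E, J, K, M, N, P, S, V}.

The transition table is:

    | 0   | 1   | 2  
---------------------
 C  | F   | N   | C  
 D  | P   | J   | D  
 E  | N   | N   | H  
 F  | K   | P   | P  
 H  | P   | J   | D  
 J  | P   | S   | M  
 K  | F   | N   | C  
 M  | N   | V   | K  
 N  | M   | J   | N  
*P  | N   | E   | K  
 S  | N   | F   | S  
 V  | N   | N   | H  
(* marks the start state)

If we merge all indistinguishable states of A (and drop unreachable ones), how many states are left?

8

Every state is reachable, so we keep all 12.
P0 = {C,E,J,K,M,N,P,S,V} | {D,F,H}.
Split {C,E,J,K,M,N,P,S,V} by δ(·,0) → {E,J,M,N,P,S,V} and {C,K}.
Split {E,J,M,N,P,S,V} by δ(·,1) → {E,J,M,N,P,V} and {S}.
Split {E,J,M,N,P,V} by δ(·,1) → {E,M,N,P,V} and {J}.
Refine {E,M,N,P,V} on symbol 1: members go to different blocks, giving {E,M,P,V} and {N}.
Refine {E,M,P,V} on symbol 1: members go to different blocks, giving {M,P} and {E,V}.
Refine {D,F,H} on symbol 0: members go to different blocks, giving {D,H} and {F}.
Stable partition: {M,P} | {D,H} | {C,K} | {S} | {J} | {N} | {E,V} | {F} — 8 equivalence classes.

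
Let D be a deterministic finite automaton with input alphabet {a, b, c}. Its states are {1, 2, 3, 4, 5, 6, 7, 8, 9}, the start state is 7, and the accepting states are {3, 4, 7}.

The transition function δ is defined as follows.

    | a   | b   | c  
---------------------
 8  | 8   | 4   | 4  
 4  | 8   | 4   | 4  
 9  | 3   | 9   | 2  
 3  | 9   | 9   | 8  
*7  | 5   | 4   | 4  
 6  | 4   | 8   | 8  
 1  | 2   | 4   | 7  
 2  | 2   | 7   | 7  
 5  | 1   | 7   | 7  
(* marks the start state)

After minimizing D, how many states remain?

First remove the unreachable states {3,6,9}; 6 states remain.
Initial partition by acceptance: {4,7} | {1,2,5,8}.
No further refinement is possible. Final partition (2 blocks): {4,7} | {1,2,5,8}.

2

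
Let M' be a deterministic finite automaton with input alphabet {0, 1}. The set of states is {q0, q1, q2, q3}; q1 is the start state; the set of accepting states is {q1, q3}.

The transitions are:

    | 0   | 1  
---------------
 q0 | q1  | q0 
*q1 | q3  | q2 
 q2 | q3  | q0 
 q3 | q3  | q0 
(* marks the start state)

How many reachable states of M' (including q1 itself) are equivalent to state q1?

2

Initial partition by acceptance: {q1,q3} | {q0,q2}.
No further refinement is possible. Final partition (2 blocks): {q1,q3} | {q0,q2}.
State q1 belongs to the block {q1,q3}, which has 2 states.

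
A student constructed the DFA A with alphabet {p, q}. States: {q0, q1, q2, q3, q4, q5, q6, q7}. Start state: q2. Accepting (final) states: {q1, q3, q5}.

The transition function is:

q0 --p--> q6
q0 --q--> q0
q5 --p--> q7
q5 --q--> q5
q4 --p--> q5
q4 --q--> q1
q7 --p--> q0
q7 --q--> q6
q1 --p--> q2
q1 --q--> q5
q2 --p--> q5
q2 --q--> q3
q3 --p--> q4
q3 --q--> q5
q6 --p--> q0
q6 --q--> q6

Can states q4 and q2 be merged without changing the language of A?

Start with accepting vs non-accepting: {q1,q3,q5} | {q0,q2,q4,q6,q7}.
Split {q0,q2,q4,q6,q7} by δ(·,p) → {q0,q6,q7} and {q2,q4}.
On input p, block {q1,q3,q5} splits into {q1,q3} and {q5}.
Stable partition: {q1,q3} | {q0,q6,q7} | {q2,q4} | {q5} — 4 equivalence classes.
q4 and q2 lie in the same block of the stable partition, so they are equivalent — no string distinguishes them.

Yes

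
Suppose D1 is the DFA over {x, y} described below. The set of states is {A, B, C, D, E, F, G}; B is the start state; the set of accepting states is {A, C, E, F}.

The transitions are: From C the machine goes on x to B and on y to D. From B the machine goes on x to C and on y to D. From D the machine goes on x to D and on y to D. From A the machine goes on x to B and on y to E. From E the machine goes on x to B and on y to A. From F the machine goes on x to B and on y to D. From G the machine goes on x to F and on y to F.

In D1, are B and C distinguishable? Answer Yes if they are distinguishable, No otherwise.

Yes

Reachable states from the start: {B,C,D}. Unreachable: {A,E,F,G} — drop them.
P0 = {C} | {B,D}.
Split {B,D} by δ(·,x) → {B} and {D}.
Stable partition: {C} | {B} | {D} — 3 equivalence classes.
B and C end up in different blocks, so they are distinguishable. For instance, the string 'ε' is accepted from only C.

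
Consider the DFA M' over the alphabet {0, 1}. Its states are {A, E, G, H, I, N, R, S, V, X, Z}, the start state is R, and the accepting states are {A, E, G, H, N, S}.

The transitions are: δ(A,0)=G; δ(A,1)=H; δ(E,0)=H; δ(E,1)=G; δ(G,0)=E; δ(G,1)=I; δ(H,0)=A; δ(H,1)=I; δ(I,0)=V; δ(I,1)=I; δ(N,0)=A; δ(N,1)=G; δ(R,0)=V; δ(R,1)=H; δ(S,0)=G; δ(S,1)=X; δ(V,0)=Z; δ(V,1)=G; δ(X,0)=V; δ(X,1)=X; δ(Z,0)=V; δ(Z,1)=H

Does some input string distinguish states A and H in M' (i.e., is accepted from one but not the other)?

First remove the unreachable states {N,S,X}; 8 states remain.
Initial partition by acceptance: {A,E,G,H} | {I,R,V,Z}.
Refine {A,E,G,H} on symbol 1: members go to different blocks, giving {G,H} and {A,E}.
Refine {I,R,V,Z} on symbol 1: members go to different blocks, giving {R,V,Z} and {I}.
Stable partition: {G,H} | {R,V,Z} | {A,E} | {I} — 4 equivalence classes.
A and H end up in different blocks, so they are distinguishable. For instance, the string '1' is accepted from only A.

Yes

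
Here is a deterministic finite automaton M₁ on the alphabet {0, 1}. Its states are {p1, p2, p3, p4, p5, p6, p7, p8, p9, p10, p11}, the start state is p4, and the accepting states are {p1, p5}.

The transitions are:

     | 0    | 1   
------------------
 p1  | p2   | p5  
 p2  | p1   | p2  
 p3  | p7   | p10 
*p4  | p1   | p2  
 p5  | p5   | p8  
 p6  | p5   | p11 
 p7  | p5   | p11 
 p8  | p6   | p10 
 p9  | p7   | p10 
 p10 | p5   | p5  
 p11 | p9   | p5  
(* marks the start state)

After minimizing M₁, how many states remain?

7

First remove the unreachable states {p3}; 10 states remain.
Start with accepting vs non-accepting: {p1,p5} | {p2,p4,p6,p7,p8,p9,p10,p11}.
Refine {p1,p5} on symbol 0: members go to different blocks, giving {p1} and {p5}.
On input 0, block {p2,p4,p6,p7,p8,p9,p10,p11} splits into {p6,p7,p10} and {p8,p9,p11} and {p2,p4}.
On input 1, block {p6,p7,p10} splits into {p6,p7} and {p10}.
On input 0, block {p8,p9,p11} splits into {p8,p9} and {p11}.
Stable partition: {p1} | {p6,p7} | {p5} | {p8,p9} | {p2,p4} | {p10} | {p11} — 7 equivalence classes.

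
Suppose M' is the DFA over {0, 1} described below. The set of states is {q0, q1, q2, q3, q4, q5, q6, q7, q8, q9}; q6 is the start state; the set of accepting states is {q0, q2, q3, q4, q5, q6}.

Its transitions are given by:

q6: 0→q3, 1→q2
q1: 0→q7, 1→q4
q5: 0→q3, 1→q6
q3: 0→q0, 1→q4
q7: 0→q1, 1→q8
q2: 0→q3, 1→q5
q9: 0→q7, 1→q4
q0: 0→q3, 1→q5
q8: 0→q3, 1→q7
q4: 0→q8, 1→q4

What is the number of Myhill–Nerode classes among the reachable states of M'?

6

First remove the unreachable states {q9}; 9 states remain.
P0 = {q0,q2,q3,q4,q5,q6} | {q1,q7,q8}.
Refine {q0,q2,q3,q4,q5,q6} on symbol 0: members go to different blocks, giving {q0,q2,q3,q5,q6} and {q4}.
On input 1, block {q0,q2,q3,q5,q6} splits into {q0,q2,q5,q6} and {q3}.
Refine {q1,q7,q8} on symbol 0: members go to different blocks, giving {q1,q7} and {q8}.
Split {q1,q7} by δ(·,1) → {q1} and {q7}.
No further refinement is possible. Final partition (6 blocks): {q0,q2,q5,q6} | {q1} | {q4} | {q3} | {q8} | {q7}.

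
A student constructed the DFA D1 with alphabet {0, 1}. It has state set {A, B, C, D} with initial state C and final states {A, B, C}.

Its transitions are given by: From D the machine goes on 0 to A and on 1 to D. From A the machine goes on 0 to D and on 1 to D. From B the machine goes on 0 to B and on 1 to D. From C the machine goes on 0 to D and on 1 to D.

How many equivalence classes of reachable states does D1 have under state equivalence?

2

Reachable states from the start: {A,C,D}. Unreachable: {B} — drop them.
Start with accepting vs non-accepting: {A,C} | {D}.
The partition is now stable with 2 blocks: {A,C} | {D}.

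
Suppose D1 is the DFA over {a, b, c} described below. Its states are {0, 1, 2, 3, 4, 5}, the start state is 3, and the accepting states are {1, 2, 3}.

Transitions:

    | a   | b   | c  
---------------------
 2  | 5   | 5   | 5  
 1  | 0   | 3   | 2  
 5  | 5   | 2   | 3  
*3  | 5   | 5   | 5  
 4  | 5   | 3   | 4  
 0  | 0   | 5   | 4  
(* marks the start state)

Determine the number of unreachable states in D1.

Starting at 3 and following transitions, the reachable set is {2, 3, 5}. That leaves 0, 1, 4 unreachable — 3 in total.

3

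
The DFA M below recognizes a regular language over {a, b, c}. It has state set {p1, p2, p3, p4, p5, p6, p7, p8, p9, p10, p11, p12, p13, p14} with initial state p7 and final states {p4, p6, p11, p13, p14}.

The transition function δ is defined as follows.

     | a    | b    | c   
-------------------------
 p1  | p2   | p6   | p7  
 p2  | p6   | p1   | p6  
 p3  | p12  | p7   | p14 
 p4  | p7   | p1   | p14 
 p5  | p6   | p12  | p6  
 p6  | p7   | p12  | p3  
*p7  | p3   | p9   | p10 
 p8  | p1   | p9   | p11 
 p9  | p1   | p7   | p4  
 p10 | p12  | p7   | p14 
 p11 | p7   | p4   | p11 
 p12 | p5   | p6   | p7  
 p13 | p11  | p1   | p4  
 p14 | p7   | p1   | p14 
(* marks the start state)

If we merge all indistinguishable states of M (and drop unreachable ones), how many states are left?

States {p8,p11,p13} cannot be reached from the start state, so discard them.
P0 = {p4,p6,p14} | {p1,p2,p3,p5,p7,p9,p10,p12}.
On input c, block {p4,p6,p14} splits into {p4,p14} and {p6}.
Split {p1,p2,p3,p5,p7,p9,p10,p12} by δ(·,a) → {p1,p3,p7,p9,p10,p12} and {p2,p5}.
Split {p1,p3,p7,p9,p10,p12} by δ(·,a) → {p3,p7,p9,p10} and {p1,p12}.
Refine {p3,p7,p9,p10} on symbol a: members go to different blocks, giving {p3,p9,p10} and {p7}.
Stable partition: {p4,p14} | {p3,p9,p10} | {p6} | {p2,p5} | {p1,p12} | {p7} — 6 equivalence classes.

6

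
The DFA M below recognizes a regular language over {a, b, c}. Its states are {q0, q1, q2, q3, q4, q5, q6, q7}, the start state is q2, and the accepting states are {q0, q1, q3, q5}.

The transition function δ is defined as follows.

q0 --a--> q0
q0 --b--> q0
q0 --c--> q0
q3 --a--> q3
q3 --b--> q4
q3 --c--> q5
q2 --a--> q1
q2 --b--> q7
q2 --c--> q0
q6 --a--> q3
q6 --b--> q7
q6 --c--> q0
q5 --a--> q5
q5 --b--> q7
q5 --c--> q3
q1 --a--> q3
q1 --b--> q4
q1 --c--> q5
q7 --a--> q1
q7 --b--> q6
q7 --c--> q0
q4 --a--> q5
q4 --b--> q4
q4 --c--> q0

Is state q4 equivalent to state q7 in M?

Yes

Initial partition by acceptance: {q0,q1,q3,q5} | {q2,q4,q6,q7}.
On input b, block {q0,q1,q3,q5} splits into {q1,q3,q5} and {q0}.
The partition is now stable with 3 blocks: {q1,q3,q5} | {q2,q4,q6,q7} | {q0}.
q4 and q7 lie in the same block of the stable partition, so they are equivalent — no string distinguishes them.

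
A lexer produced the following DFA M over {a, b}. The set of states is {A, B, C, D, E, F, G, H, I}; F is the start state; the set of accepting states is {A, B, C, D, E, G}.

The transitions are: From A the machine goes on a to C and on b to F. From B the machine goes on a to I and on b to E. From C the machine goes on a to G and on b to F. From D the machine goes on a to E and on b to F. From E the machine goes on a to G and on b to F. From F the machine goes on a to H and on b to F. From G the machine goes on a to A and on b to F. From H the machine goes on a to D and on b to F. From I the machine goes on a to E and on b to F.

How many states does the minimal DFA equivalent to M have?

First remove the unreachable states {B,I}; 7 states remain.
Start with accepting vs non-accepting: {A,C,D,E,G} | {F,H}.
Refine {F,H} on symbol a: members go to different blocks, giving {F} and {H}.
No further refinement is possible. Final partition (3 blocks): {A,C,D,E,G} | {F} | {H}.

3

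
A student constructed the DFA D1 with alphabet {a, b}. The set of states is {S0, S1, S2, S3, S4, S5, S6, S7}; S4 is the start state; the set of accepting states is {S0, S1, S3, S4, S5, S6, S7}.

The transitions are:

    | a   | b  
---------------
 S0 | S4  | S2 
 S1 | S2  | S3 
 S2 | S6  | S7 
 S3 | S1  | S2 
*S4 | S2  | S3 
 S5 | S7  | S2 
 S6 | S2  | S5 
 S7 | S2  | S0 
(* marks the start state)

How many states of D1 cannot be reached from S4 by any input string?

Exploring from S4, all states are eventually visited, so none are unreachable.

0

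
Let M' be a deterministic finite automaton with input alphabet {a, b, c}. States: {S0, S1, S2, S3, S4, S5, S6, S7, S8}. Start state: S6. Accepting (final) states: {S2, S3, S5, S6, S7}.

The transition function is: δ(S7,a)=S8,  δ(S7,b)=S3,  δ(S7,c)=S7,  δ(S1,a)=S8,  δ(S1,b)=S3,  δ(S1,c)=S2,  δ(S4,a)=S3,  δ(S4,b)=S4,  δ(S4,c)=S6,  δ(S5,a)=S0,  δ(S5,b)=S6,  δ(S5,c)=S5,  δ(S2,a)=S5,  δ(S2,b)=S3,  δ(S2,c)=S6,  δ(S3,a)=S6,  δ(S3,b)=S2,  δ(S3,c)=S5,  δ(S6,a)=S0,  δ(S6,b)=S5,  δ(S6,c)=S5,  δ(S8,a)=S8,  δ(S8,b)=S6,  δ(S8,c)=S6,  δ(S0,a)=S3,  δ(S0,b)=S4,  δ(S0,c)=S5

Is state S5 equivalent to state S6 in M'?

Yes

First remove the unreachable states {S1,S7,S8}; 6 states remain.
Initial partition by acceptance: {S2,S3,S5,S6} | {S0,S4}.
On input a, block {S2,S3,S5,S6} splits into {S2,S3} and {S5,S6}.
No further refinement is possible. Final partition (3 blocks): {S2,S3} | {S0,S4} | {S5,S6}.
S5 and S6 lie in the same block of the stable partition, so they are equivalent — no string distinguishes them.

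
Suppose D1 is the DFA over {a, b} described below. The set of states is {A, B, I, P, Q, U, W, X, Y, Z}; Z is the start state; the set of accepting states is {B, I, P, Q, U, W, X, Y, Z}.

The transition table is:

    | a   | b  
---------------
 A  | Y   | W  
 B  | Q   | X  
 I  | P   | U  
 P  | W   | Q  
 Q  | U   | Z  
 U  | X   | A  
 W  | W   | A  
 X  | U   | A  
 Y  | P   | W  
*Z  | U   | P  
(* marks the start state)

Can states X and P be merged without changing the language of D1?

No

Reachable states from the start: {A,P,Q,U,W,X,Y,Z}. Unreachable: {B,I} — drop them.
Initial partition by acceptance: {P,Q,U,W,X,Y,Z} | {A}.
Split {P,Q,U,W,X,Y,Z} by δ(·,b) → {P,Q,Y,Z} and {U,W,X}.
Refine {P,Q,Y,Z} on symbol a: members go to different blocks, giving {P,Q,Z} and {Y}.
No further refinement is possible. Final partition (4 blocks): {P,Q,Z} | {A} | {U,W,X} | {Y}.
X and P end up in different blocks, so they are distinguishable. For instance, the string 'b' is accepted from only P.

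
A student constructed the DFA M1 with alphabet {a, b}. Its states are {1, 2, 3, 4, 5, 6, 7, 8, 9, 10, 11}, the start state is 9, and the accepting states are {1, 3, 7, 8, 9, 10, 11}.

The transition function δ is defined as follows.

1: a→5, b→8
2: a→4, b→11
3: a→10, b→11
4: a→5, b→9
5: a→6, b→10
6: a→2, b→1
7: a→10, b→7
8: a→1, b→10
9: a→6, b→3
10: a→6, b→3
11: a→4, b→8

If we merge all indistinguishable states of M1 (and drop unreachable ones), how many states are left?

3

States {7} cannot be reached from the start state, so discard them.
Start with accepting vs non-accepting: {1,3,8,9,10,11} | {2,4,5,6}.
Refine {1,3,8,9,10,11} on symbol a: members go to different blocks, giving {1,9,10,11} and {3,8}.
Stable partition: {1,9,10,11} | {2,4,5,6} | {3,8} — 3 equivalence classes.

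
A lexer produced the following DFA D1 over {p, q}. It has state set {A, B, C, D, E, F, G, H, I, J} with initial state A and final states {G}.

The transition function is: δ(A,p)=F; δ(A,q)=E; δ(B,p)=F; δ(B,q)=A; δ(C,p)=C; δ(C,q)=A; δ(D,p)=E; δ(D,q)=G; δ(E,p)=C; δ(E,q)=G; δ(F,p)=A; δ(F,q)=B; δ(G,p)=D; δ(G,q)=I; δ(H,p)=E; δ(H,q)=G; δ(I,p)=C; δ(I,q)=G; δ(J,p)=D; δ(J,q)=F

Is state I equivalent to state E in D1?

Yes

First remove the unreachable states {H,J}; 8 states remain.
Start with accepting vs non-accepting: {G} | {A,B,C,D,E,F,I}.
Refine {A,B,C,D,E,F,I} on symbol q: members go to different blocks, giving {A,B,C,F} and {D,E,I}.
Refine {A,B,C,F} on symbol q: members go to different blocks, giving {B,C,F} and {A}.
Refine {B,C,F} on symbol p: members go to different blocks, giving {B,C} and {F}.
Refine {B,C} on symbol p: members go to different blocks, giving {B} and {C}.
Refine {D,E,I} on symbol p: members go to different blocks, giving {E,I} and {D}.
Stable partition: {G} | {B} | {E,I} | {A} | {F} | {C} | {D} — 7 equivalence classes.
I and E lie in the same block of the stable partition, so they are equivalent — no string distinguishes them.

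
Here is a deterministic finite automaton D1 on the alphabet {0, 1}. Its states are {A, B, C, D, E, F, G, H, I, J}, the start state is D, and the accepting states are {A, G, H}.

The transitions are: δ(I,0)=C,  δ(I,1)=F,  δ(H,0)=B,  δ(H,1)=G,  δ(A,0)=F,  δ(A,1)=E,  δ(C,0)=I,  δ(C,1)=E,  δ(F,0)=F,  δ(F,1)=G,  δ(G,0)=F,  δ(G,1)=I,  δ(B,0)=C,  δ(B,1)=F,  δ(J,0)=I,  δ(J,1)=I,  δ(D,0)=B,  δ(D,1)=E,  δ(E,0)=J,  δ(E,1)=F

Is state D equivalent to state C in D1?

Yes

First remove the unreachable states {A,H}; 8 states remain.
P0 = {G} | {B,C,D,E,F,I,J}.
Refine {B,C,D,E,F,I,J} on symbol 1: members go to different blocks, giving {B,C,D,E,I,J} and {F}.
On input 1, block {B,C,D,E,I,J} splits into {B,E,I} and {C,D,J}.
No further refinement is possible. Final partition (4 blocks): {G} | {B,E,I} | {F} | {C,D,J}.
D and C lie in the same block of the stable partition, so they are equivalent — no string distinguishes them.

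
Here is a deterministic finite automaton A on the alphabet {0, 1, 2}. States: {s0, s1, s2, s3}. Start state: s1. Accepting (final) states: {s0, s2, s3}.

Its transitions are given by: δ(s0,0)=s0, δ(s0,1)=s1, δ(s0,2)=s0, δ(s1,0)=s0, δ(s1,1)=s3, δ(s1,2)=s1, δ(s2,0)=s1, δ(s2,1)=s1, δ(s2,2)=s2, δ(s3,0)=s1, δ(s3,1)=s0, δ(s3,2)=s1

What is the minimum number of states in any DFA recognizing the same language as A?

States {s2} cannot be reached from the start state, so discard them.
Start with accepting vs non-accepting: {s0,s3} | {s1}.
On input 0, block {s0,s3} splits into {s0} and {s3}.
No further refinement is possible. Final partition (3 blocks): {s0} | {s1} | {s3}.

3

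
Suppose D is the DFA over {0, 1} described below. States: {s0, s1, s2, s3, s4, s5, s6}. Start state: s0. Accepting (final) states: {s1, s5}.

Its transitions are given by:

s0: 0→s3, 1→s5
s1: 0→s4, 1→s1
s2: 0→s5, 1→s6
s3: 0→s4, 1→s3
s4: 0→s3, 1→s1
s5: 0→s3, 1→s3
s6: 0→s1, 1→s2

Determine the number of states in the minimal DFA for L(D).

Reachable states from the start: {s0,s1,s3,s4,s5}. Unreachable: {s2,s6} — drop them.
Start with accepting vs non-accepting: {s1,s5} | {s0,s3,s4}.
Refine {s1,s5} on symbol 1: members go to different blocks, giving {s1} and {s5}.
Refine {s0,s3,s4} on symbol 1: members go to different blocks, giving {s0} and {s3} and {s4}.
The partition is now stable with 5 blocks: {s1} | {s0} | {s5} | {s3} | {s4}.

5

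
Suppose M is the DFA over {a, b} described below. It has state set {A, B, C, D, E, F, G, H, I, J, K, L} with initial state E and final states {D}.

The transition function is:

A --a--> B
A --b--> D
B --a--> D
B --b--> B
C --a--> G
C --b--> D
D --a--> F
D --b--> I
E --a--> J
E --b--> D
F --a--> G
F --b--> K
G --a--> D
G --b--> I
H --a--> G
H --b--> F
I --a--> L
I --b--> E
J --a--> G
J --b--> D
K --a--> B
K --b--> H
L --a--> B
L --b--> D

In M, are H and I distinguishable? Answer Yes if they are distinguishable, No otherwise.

Yes

Reachable states from the start: {B,D,E,F,G,H,I,J,K,L}. Unreachable: {A,C} — drop them.
P0 = {D} | {B,E,F,G,H,I,J,K,L}.
Split {B,E,F,G,H,I,J,K,L} by δ(·,a) → {E,F,H,I,J,K,L} and {B,G}.
Split {E,F,H,I,J,K,L} by δ(·,a) → {F,H,J,K,L} and {E,I}.
Refine {F,H,J,K,L} on symbol b: members go to different blocks, giving {F,H,K} and {J,L}.
Refine {B,G} on symbol b: members go to different blocks, giving {B} and {G}.
Refine {F,H,K} on symbol a: members go to different blocks, giving {F,H} and {K}.
Refine {F,H} on symbol b: members go to different blocks, giving {F} and {H}.
On input b, block {E,I} splits into {E} and {I}.
Split {J,L} by δ(·,a) → {J} and {L}.
No further refinement is possible. Final partition (10 blocks): {D} | {F} | {B} | {E} | {J} | {G} | {K} | {H} | {I} | {L}.
H and I end up in different blocks, so they are distinguishable. For instance, the string 'aa' is accepted from only H.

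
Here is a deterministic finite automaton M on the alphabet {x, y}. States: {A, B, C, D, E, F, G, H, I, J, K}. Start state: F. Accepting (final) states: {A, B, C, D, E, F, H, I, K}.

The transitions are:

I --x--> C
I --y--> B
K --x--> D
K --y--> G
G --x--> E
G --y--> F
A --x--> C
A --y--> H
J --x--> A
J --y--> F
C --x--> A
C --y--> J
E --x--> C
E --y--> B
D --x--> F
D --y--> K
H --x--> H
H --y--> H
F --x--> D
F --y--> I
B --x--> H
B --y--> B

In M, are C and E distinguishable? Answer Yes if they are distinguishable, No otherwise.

All states are reachable from the start state.
Initial partition by acceptance: {A,B,C,D,E,F,H,I,K} | {G,J}.
Refine {A,B,C,D,E,F,H,I,K} on symbol y: members go to different blocks, giving {A,B,D,E,F,H,I} and {C,K}.
Split {A,B,D,E,F,H,I} by δ(·,x) → {B,D,F,H} and {A,E,I}.
Split {B,D,F,H} by δ(·,y) → {B,H} and {D} and {F}.
Split {C,K} by δ(·,x) → {C} and {K}.
The partition is now stable with 7 blocks: {B,H} | {G,J} | {C} | {A,E,I} | {D} | {F} | {K}.
C and E end up in different blocks, so they are distinguishable. For instance, the string 'y' is accepted from only E.

Yes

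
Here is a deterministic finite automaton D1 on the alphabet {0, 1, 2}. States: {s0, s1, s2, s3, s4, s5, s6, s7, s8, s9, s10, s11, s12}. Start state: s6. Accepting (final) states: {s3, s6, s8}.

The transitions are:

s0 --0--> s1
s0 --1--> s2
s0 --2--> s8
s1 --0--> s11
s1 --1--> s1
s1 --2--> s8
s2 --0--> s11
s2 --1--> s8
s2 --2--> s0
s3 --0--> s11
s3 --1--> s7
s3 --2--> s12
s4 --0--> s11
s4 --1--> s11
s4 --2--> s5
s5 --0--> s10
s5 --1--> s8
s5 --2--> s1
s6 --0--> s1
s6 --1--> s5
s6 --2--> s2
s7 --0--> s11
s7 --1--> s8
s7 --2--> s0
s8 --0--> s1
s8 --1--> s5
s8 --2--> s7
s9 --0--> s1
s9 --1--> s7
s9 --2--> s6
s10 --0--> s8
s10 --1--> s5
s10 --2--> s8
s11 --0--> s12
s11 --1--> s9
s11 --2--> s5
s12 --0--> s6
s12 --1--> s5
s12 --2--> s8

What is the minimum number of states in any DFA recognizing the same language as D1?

First remove the unreachable states {s3,s4}; 11 states remain.
Initial partition by acceptance: {s6,s8} | {s0,s1,s2,s5,s7,s9,s10,s11,s12}.
On input 0, block {s0,s1,s2,s5,s7,s9,s10,s11,s12} splits into {s0,s1,s2,s5,s7,s9,s11} and {s10,s12}.
Split {s0,s1,s2,s5,s7,s9,s11} by δ(·,0) → {s0,s1,s2,s7,s9} and {s5,s11}.
Split {s0,s1,s2,s7,s9} by δ(·,0) → {s1,s2,s7} and {s0,s9}.
On input 1, block {s1,s2,s7} splits into {s2,s7} and {s1}.
Split {s5,s11} by δ(·,1) → {s5} and {s11}.
The partition is now stable with 7 blocks: {s6,s8} | {s2,s7} | {s10,s12} | {s5} | {s0,s9} | {s1} | {s11}.

7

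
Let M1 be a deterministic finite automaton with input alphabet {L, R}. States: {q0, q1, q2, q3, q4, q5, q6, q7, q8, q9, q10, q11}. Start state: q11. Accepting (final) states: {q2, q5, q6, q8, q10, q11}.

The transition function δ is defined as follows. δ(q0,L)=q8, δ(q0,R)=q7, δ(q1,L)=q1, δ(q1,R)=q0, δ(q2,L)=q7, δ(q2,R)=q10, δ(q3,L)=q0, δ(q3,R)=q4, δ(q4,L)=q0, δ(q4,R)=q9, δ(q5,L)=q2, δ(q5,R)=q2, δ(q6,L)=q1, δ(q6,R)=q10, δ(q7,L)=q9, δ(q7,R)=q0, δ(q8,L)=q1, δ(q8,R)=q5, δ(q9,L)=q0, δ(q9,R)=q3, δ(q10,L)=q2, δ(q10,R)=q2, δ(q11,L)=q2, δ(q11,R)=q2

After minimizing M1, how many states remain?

7

States {q6} cannot be reached from the start state, so discard them.
P0 = {q2,q5,q8,q10,q11} | {q0,q1,q3,q4,q7,q9}.
On input L, block {q2,q5,q8,q10,q11} splits into {q5,q10,q11} and {q2,q8}.
Split {q0,q1,q3,q4,q7,q9} by δ(·,L) → {q1,q3,q4,q7,q9} and {q0}.
Refine {q1,q3,q4,q7,q9} on symbol L: members go to different blocks, giving {q3,q4,q9} and {q1,q7}.
On input L, block {q1,q7} splits into {q1} and {q7}.
On input L, block {q2,q8} splits into {q2} and {q8}.
No further refinement is possible. Final partition (7 blocks): {q5,q10,q11} | {q3,q4,q9} | {q2} | {q0} | {q1} | {q7} | {q8}.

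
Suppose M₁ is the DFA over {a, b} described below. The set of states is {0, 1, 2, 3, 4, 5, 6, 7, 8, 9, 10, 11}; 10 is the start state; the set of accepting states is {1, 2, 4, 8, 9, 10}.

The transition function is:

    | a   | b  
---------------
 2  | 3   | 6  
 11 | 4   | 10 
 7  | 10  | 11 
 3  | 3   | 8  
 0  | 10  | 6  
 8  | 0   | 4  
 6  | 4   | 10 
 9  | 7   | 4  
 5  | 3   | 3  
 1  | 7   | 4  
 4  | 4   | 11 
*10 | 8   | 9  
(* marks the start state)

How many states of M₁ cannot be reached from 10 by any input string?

4

No path from 10 leads to 1, 2, 3, 5; the other 8 states are all reachable.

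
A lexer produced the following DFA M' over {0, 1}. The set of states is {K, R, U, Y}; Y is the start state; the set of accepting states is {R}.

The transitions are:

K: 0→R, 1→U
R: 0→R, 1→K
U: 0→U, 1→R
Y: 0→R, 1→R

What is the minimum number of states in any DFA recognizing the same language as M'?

P0 = {R} | {K,U,Y}.
On input 0, block {K,U,Y} splits into {K,Y} and {U}.
Refine {K,Y} on symbol 1: members go to different blocks, giving {Y} and {K}.
No further refinement is possible. Final partition (4 blocks): {R} | {Y} | {U} | {K}.

4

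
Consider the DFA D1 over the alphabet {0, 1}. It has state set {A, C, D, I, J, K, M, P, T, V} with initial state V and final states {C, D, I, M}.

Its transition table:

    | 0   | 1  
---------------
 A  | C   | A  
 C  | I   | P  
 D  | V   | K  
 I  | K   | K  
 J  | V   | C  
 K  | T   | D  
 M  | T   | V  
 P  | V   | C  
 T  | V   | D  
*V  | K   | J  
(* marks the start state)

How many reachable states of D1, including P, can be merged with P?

First remove the unreachable states {A,M}; 8 states remain.
P0 = {C,D,I} | {J,K,P,T,V}.
On input 0, block {C,D,I} splits into {D,I} and {C}.
Split {J,K,P,T,V} by δ(·,1) → {J,P} and {K,T} and {V}.
Split {D,I} by δ(·,0) → {I} and {D}.
Refine {K,T} on symbol 0: members go to different blocks, giving {K} and {T}.
No further refinement is possible. Final partition (7 blocks): {I} | {J,P} | {C} | {K} | {V} | {D} | {T}.
State P belongs to the block {J,P}, which has 2 states.

2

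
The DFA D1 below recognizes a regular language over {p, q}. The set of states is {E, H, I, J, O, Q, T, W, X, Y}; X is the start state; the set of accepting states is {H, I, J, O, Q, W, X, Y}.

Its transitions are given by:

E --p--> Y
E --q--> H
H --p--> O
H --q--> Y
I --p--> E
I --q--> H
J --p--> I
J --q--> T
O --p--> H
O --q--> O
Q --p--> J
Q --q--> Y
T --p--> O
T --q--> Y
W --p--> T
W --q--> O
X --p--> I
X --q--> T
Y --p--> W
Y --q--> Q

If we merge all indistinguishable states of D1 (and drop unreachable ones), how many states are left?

All states are reachable from the start state.
P0 = {H,I,J,O,Q,W,X,Y} | {E,T}.
Split {H,I,J,O,Q,W,X,Y} by δ(·,p) → {H,J,O,Q,X,Y} and {I,W}.
On input p, block {H,J,O,Q,X,Y} splits into {H,O,Q} and {J,X,Y}.
Refine {H,O,Q} on symbol p: members go to different blocks, giving {H,O} and {Q}.
Refine {H,O} on symbol q: members go to different blocks, giving {H} and {O}.
On input p, block {E,T} splits into {E} and {T}.
Refine {I,W} on symbol p: members go to different blocks, giving {W} and {I}.
Split {J,X,Y} by δ(·,p) → {J,X} and {Y}.
Stable partition: {H} | {E} | {W} | {J,X} | {Q} | {O} | {T} | {I} | {Y} — 9 equivalence classes.

9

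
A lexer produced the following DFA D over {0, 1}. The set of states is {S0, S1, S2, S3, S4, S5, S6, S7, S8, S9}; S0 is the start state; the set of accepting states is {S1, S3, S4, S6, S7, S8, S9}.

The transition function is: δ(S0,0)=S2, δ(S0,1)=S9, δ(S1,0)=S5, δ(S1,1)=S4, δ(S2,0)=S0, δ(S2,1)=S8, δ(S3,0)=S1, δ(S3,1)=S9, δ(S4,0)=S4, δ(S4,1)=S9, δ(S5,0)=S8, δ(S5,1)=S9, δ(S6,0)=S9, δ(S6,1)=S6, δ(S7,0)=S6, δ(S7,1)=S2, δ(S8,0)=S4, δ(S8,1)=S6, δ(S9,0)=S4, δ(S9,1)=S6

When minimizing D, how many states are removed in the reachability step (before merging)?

Starting at S0 and following transitions, the reachable set is {S0, S2, S4, S6, S8, S9}. That leaves S1, S3, S5, S7 unreachable — 4 in total.

4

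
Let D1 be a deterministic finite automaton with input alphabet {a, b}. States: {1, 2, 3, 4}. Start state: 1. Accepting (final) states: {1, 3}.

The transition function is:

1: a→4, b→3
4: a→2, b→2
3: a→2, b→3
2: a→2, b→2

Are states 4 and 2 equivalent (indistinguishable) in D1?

Every state is reachable, so we keep all 4.
P0 = {1,3} | {2,4}.
The partition is now stable with 2 blocks: {1,3} | {2,4}.
4 and 2 lie in the same block of the stable partition, so they are equivalent — no string distinguishes them.

Yes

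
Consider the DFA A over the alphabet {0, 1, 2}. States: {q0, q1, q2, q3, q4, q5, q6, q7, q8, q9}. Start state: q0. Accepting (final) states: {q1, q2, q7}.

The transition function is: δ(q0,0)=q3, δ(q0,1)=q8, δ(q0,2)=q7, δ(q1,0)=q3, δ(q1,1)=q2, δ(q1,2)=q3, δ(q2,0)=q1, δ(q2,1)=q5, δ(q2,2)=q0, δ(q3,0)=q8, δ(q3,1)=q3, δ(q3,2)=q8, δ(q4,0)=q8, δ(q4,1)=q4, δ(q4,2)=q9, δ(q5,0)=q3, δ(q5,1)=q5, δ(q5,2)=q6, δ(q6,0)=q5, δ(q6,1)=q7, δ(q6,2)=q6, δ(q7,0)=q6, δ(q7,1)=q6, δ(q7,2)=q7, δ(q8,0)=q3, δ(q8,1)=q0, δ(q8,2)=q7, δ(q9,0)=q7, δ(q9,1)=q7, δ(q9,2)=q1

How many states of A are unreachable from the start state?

No path from q0 leads to q1, q2, q4, q9; the other 6 states are all reachable.

4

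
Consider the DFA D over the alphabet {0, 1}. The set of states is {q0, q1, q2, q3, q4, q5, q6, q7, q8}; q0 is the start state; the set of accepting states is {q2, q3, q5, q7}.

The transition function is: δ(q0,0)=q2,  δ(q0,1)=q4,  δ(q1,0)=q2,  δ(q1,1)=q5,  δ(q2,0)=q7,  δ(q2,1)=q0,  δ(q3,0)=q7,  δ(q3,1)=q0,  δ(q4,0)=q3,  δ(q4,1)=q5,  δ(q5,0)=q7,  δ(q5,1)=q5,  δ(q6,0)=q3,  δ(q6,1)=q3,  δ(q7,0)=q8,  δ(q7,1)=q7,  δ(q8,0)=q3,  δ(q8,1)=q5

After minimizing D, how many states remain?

Reachable states from the start: {q0,q2,q3,q4,q5,q7,q8}. Unreachable: {q1,q6} — drop them.
Start with accepting vs non-accepting: {q2,q3,q5,q7} | {q0,q4,q8}.
Refine {q2,q3,q5,q7} on symbol 0: members go to different blocks, giving {q2,q3,q5} and {q7}.
On input 1, block {q2,q3,q5} splits into {q2,q3} and {q5}.
Refine {q0,q4,q8} on symbol 1: members go to different blocks, giving {q4,q8} and {q0}.
Stable partition: {q2,q3} | {q4,q8} | {q7} | {q5} | {q0} — 5 equivalence classes.

5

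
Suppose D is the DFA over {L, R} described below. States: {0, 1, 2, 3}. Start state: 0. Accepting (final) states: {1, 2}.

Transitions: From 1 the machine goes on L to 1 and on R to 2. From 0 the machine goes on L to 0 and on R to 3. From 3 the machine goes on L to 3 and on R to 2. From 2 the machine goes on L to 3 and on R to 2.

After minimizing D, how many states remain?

First remove the unreachable states {1}; 3 states remain.
Initial partition by acceptance: {2} | {0,3}.
Refine {0,3} on symbol R: members go to different blocks, giving {0} and {3}.
Stable partition: {2} | {0} | {3} — 3 equivalence classes.

3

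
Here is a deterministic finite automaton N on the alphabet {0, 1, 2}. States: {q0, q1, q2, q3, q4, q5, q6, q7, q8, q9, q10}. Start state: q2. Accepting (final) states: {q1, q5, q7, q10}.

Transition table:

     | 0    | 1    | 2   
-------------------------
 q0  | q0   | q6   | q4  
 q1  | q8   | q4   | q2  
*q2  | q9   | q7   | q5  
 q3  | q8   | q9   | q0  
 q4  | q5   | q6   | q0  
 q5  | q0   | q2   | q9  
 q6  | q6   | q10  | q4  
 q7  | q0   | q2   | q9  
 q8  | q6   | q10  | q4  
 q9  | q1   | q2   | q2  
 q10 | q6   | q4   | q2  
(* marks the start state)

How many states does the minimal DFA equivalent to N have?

States {q3} cannot be reached from the start state, so discard them.
P0 = {q1,q5,q7,q10} | {q0,q2,q4,q6,q8,q9}.
On input 0, block {q0,q2,q4,q6,q8,q9} splits into {q0,q2,q6,q8} and {q4,q9}.
Refine {q1,q5,q7,q10} on symbol 1: members go to different blocks, giving {q1,q10} and {q5,q7}.
Split {q0,q2,q6,q8} by δ(·,0) → {q0,q6,q8} and {q2}.
Refine {q0,q6,q8} on symbol 1: members go to different blocks, giving {q6,q8} and {q0}.
On input 0, block {q4,q9} splits into {q4} and {q9}.
No further refinement is possible. Final partition (7 blocks): {q1,q10} | {q6,q8} | {q4} | {q5,q7} | {q2} | {q0} | {q9}.

7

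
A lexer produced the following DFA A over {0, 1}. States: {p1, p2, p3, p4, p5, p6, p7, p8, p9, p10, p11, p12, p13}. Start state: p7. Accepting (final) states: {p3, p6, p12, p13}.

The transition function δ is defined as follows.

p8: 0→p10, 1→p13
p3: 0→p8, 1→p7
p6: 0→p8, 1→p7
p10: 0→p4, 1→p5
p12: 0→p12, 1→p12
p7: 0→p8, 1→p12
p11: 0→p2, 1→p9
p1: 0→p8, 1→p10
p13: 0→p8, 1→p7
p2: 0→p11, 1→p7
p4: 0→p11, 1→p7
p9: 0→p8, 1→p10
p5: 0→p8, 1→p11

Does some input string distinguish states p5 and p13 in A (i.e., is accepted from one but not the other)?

States {p1,p3,p6} cannot be reached from the start state, so discard them.
Start with accepting vs non-accepting: {p12,p13} | {p2,p4,p5,p7,p8,p9,p10,p11}.
On input 0, block {p12,p13} splits into {p12} and {p13}.
Refine {p2,p4,p5,p7,p8,p9,p10,p11} on symbol 1: members go to different blocks, giving {p2,p4,p5,p9,p10,p11} and {p7} and {p8}.
On input 0, block {p2,p4,p5,p9,p10,p11} splits into {p2,p4,p10,p11} and {p5,p9}.
On input 1, block {p2,p4,p10,p11} splits into {p2,p4} and {p10,p11}.
The partition is now stable with 7 blocks: {p12} | {p2,p4} | {p13} | {p7} | {p8} | {p5,p9} | {p10,p11}.
p5 and p13 end up in different blocks, so they are distinguishable. For instance, the string 'ε' is accepted from only p13.

Yes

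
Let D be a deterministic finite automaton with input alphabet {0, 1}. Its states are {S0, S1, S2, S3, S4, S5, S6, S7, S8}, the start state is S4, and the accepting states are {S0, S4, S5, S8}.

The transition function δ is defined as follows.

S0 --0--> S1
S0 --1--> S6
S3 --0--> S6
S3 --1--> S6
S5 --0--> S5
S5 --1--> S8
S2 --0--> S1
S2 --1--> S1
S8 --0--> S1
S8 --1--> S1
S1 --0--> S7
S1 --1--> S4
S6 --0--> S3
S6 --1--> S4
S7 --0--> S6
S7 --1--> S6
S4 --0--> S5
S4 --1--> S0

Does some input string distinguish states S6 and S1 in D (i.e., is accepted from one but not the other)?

No

States {S2} cannot be reached from the start state, so discard them.
Initial partition by acceptance: {S0,S4,S5,S8} | {S1,S3,S6,S7}.
On input 0, block {S0,S4,S5,S8} splits into {S0,S8} and {S4,S5}.
On input 1, block {S1,S3,S6,S7} splits into {S1,S6} and {S3,S7}.
The partition is now stable with 4 blocks: {S0,S8} | {S1,S6} | {S4,S5} | {S3,S7}.
S6 and S1 lie in the same block of the stable partition, so they are equivalent — no string distinguishes them.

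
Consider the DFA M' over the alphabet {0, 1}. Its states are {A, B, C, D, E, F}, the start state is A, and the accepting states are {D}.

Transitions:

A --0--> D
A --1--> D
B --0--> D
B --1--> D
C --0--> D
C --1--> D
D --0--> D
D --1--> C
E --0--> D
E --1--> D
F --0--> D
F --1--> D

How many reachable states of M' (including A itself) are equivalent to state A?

Reachable states from the start: {A,C,D}. Unreachable: {B,E,F} — drop them.
Start with accepting vs non-accepting: {D} | {A,C}.
No further refinement is possible. Final partition (2 blocks): {D} | {A,C}.
The equivalence class containing A is {A,C}, of size 2.

2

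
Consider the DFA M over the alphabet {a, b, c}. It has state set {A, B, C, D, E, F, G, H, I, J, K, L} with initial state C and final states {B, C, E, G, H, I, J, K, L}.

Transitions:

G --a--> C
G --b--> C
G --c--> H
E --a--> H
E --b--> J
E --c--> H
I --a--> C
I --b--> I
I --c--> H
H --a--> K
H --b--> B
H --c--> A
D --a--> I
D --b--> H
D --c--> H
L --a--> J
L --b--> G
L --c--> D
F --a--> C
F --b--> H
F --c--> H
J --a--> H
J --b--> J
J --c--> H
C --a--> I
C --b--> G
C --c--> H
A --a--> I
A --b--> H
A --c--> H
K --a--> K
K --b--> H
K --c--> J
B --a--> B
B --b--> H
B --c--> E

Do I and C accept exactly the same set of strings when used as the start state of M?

Yes

First remove the unreachable states {D,F,L}; 9 states remain.
P0 = {B,C,E,G,H,I,J,K} | {A}.
On input c, block {B,C,E,G,H,I,J,K} splits into {B,C,E,G,I,J,K} and {H}.
Split {B,C,E,G,I,J,K} by δ(·,a) → {B,C,G,I,K} and {E,J}.
On input b, block {B,C,G,I,K} splits into {C,G,I} and {B,K}.
Stable partition: {C,G,I} | {A} | {H} | {E,J} | {B,K} — 5 equivalence classes.
I and C lie in the same block of the stable partition, so they are equivalent — no string distinguishes them.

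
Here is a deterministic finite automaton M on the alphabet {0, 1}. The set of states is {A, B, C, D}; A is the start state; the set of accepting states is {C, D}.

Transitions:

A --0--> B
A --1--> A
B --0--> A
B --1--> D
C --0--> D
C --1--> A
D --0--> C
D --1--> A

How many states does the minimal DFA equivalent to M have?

3

Every state is reachable, so we keep all 4.
Initial partition by acceptance: {C,D} | {A,B}.
Refine {A,B} on symbol 1: members go to different blocks, giving {A} and {B}.
No further refinement is possible. Final partition (3 blocks): {C,D} | {A} | {B}.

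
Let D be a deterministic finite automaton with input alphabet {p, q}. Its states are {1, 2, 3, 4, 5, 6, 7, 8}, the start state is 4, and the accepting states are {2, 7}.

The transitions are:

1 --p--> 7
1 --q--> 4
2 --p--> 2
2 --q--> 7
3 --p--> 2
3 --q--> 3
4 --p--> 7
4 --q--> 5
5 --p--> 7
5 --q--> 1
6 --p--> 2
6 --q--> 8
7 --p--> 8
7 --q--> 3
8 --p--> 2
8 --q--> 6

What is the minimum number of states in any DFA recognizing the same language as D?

4

Start with accepting vs non-accepting: {2,7} | {1,3,4,5,6,8}.
Refine {2,7} on symbol p: members go to different blocks, giving {2} and {7}.
Split {1,3,4,5,6,8} by δ(·,p) → {1,4,5} and {3,6,8}.
The partition is now stable with 4 blocks: {2} | {1,4,5} | {7} | {3,6,8}.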